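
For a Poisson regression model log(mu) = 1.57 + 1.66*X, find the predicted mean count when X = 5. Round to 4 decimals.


Compute eta = 1.57 + 1.66 * 5 = 9.8700.
Apply inverse link: mu = e^9.8700 = 19341.3390.

19341.3390


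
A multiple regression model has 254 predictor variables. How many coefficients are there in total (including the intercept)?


Including the intercept, the model has 254 predictor coefficients + 1 intercept.
Total = 255.

255


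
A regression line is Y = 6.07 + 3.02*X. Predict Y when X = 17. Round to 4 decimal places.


Predicted value:
Y = 6.07 + (3.02)(17) = 6.07 + 51.3400 = 57.4100.

57.4100


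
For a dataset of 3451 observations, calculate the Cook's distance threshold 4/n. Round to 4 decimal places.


Cook's distance cutoff = 4/n = 4/3451.
= 0.0012.

0.0012


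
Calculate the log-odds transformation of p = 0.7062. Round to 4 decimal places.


The odds are p/(1-p) = 0.7062 / 0.2938 = 2.4037.
logit(p) = ln(2.4037) = 0.8770.

0.8770


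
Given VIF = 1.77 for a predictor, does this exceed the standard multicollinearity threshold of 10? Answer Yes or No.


The threshold is 10.
VIF = 1.77 is < 10.
Multicollinearity indication: No.

No


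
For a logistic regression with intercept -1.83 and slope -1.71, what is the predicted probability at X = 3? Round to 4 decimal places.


z = -1.83 + -1.71 * 3 = -6.9600.
Sigmoid: P = 1 / (1 + exp(6.9600)) = 0.0009.

0.0009


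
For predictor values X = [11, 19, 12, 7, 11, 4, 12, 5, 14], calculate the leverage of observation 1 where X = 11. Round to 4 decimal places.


n = 9, xbar = 10.5556.
SXX = sum((xi - xbar)^2) = 174.2222.
h = 1/9 + (11 - 10.5556)^2 / 174.2222 = 0.1122.

0.1122


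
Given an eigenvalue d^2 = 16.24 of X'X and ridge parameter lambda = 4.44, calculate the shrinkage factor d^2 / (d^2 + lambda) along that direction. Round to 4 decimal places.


Compute the denominator: 16.24 + 4.44 = 20.6800.
Shrinkage factor = 16.24 / 20.6800 = 0.7853.

0.7853


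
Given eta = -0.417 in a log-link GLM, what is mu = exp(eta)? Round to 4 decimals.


Apply the inverse link:
mu = e^-0.417 = 0.6590.

0.6590


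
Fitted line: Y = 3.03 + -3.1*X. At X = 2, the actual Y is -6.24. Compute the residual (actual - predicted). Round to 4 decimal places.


Predicted = 3.03 + -3.1 * 2 = -3.1700.
Residual = -6.24 - -3.1700 = -3.0700.

-3.0700


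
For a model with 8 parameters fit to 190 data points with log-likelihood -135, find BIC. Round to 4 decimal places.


Compute k*ln(n) = 8*ln(190) = 8*5.247024 = 41.976192.
Then -2*loglik = 270.
BIC = 41.976192 + 270 = 311.976192, which rounds to 311.9762.

311.9762


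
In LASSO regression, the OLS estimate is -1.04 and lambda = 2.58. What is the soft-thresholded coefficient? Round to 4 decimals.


Absolute value: |-1.04| = 1.04.
Compare to lambda = 2.58.
Since |beta| <= lambda, the coefficient is set to 0.

0.0000


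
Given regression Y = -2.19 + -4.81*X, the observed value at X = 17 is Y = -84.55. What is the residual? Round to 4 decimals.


Compute yhat = -2.19 + (-4.81)(17) = -83.9600.
Residual = actual - predicted = -84.55 - -83.9600 = -0.5900.

-0.5900


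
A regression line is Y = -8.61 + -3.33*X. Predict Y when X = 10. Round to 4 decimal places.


Plug X = 10 into Y = -8.61 + -3.33*X:
Y = -8.61 + -33.3000 = -41.9100.

-41.9100


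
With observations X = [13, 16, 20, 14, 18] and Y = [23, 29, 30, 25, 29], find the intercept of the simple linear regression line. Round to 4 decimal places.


First find the slope: b1 = 0.9695.
Means: xbar = 16.2000, ybar = 27.2000.
b0 = ybar - b1 * xbar = 27.2000 - 0.9695 * 16.2000 = 11.4939.

11.4939


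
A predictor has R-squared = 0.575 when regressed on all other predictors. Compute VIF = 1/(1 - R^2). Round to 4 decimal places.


VIF = 1 / (1 - 0.575).
= 1 / 0.425 = 2.3529.

2.3529


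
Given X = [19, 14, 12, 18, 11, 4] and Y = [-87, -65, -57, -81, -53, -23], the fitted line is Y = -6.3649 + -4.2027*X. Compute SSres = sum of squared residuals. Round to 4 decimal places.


Compute predicted values, then residuals = yi - yhat_i.
Residuals: [-0.7838, 0.2027, -0.2027, 1.0135, -0.4054, 0.1757].
SSres = sum(residual^2) = 1.9189.

1.9189


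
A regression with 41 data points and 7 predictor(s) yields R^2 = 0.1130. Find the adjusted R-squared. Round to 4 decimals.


Adjusted R^2 = 1 - (1 - R^2) * (n-1)/(n-p-1).
(1 - R^2) = 0.8870.
(n-1)/(n-p-1) = 40/33.
(1 - R^2) * (n-1) = 0.8870 * 40 = 35.4800.
Divide by (n-p-1): 35.4800 / 33 = 1.0752.
Adj R^2 = 1 - 1.0752 = -0.0752.

-0.0752


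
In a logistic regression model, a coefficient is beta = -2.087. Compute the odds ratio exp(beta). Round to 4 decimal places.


The odds ratio is computed as:
OR = e^(-2.087) = 0.1241.

0.1241


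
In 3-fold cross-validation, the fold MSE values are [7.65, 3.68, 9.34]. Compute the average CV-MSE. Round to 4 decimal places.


Total MSE across folds = 20.6700.
CV-MSE = 20.6700/3 = 6.8900.

6.8900


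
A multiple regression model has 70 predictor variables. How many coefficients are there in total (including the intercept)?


Each predictor gets one coefficient, plus one intercept.
Total parameters = 70 + 1 = 71.

71


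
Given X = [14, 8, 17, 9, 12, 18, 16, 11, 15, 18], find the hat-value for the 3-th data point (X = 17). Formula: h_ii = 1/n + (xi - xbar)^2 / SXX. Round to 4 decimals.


Compute xbar = 13.8000 with n = 10 observations.
SXX = 119.6000.
Leverage = 1/10 + (17 - 13.8000)^2/119.6000 = 0.1856.

0.1856


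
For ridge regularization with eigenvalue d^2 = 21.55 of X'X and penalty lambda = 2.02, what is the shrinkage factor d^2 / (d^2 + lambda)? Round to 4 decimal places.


Denominator = d^2 + lambda = 21.55 + 2.02 = 23.5700.
Shrinkage = 21.55 / 23.5700 = 0.9143.

0.9143


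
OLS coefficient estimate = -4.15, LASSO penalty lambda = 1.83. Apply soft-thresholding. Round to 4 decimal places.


|beta_OLS| = 4.15.
lambda = 1.83.
Since |beta| > lambda, coefficient = sign(beta)*(|beta| - lambda) = -2.3200.
Result = -2.3200.

-2.3200


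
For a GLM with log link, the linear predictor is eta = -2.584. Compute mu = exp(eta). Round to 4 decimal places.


mu = exp(eta) = exp(-2.584).
= 0.0755.

0.0755


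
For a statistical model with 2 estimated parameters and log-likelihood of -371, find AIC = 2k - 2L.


Compute:
2k = 2*2 = 4.
-2*loglik = -2*(-371) = 742.
AIC = 4 + 742 = 746.

746


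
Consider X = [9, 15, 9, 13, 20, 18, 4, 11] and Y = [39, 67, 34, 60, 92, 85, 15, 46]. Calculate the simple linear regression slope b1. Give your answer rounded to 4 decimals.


First compute the means: xbar = 12.3750, ybar = 54.7500.
Then S_xx = sum((xi - xbar)^2) = 191.8750.
S_xy = sum((xi - xbar)(yi - ybar)) = 957.7500.
b1 = S_xy / S_xx = 957.7500 / 191.8750 = 4.9915.

4.9915


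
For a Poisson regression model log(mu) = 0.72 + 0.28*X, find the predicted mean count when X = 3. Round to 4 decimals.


eta = 0.72 + 0.28 * 3 = 1.5600.
mu = exp(1.5600) = 4.7588.

4.7588


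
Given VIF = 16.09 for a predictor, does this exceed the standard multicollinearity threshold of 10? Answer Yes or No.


Check: VIF = 16.09 vs threshold = 10.
Since 16.09 >= 10, the answer is Yes.

Yes


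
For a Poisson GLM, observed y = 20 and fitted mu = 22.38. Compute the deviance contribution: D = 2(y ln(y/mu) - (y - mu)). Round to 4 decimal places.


y/mu = 20/22.38 = 0.893655 (approx.), and ln(20/22.38) = -0.112435.
y * ln(y/mu) = 20 * -0.112435 = -2.248700.
y - mu = -2.38.
D = 2 * (-2.248700 - -2.38) = 0.262600, which rounds to 0.2626.

0.2626


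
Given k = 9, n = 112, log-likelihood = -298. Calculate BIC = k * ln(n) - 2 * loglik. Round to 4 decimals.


ln(112) = 4.718499.
k * ln(n) = 9 * 4.718499 = 42.466491.
-2L = 596.
BIC = 42.466491 + 596 = 638.466491, which rounds to 638.4665.

638.4665


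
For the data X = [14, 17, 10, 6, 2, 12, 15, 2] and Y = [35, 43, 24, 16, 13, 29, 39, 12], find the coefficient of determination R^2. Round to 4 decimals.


Fit the OLS line: b0 = 6.5568, b1 = 2.0326.
SSres = 34.6221.
SStot = 1015.8750.
R^2 = 1 - 34.6221/1015.8750 = 0.9659.

0.9659


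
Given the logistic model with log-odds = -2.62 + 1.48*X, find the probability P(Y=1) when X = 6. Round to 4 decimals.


Linear predictor: z = -2.62 + 1.48 * 6 = 6.2600.
P = 1/(1 + exp(-6.2600)) = 1/(1 + 0.0019) = 0.9981.

0.9981


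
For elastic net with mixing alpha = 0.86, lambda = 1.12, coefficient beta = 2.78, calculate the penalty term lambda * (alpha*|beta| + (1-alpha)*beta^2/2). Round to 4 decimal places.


L1 component = 0.86 * |2.78| = 2.3908.
L2 component = 0.14 * 2.78^2 / 2 = 0.5410.
Penalty = 1.12 * (2.3908 + 0.5410) = 1.12 * 2.9318 = 3.2836.

3.2836


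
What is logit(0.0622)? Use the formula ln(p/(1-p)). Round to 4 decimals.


The odds are p/(1-p) = 0.0622 / 0.9378 = 0.0663.
logit(p) = ln(0.0663) = -2.7132.

-2.7132


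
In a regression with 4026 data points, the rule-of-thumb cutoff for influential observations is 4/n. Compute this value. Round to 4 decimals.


Using the rule of thumb:
Threshold = 4 / 4026 = 0.0010.

0.0010


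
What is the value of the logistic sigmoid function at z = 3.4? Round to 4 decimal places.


First, exp(-3.4000) = 0.0334.
Then sigma(z) = 1/(1 + 0.0334) = 0.9677.

0.9677


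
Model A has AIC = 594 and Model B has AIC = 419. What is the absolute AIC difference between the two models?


Absolute difference = |594 - 419| = 175.
The model with lower AIC (B) is preferred.

175


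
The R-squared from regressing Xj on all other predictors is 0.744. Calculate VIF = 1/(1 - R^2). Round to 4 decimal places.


VIF = 1 / (1 - 0.744).
= 1 / 0.256 = 3.9063.

3.9063


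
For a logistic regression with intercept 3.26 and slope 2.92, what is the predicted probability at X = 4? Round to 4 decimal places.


z = 3.26 + 2.92 * 4 = 14.9400.
Sigmoid: P = 1 / (1 + exp(-14.9400)) = 1.0000.

1.0000


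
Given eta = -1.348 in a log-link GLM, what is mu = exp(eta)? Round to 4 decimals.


mu = exp(eta) = exp(-1.348).
= 0.2598.

0.2598


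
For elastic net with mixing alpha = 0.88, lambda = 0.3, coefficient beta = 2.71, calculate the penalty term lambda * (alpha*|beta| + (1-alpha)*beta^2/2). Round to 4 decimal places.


alpha * |beta| = 0.88 * 2.71 = 2.3848.
(1-alpha) * beta^2/2 = 0.12 * 7.3441/2 = 0.4406.
Total = 0.3 * (2.3848 + 0.4406) = 0.8476.

0.8476


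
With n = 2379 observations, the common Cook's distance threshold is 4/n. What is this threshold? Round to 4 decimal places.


Cook's distance cutoff = 4/n = 4/2379.
= 0.0017.

0.0017


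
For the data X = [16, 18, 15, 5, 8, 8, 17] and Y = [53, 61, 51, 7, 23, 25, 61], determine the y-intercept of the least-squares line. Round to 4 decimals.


The slope is b1 = 4.0707.
Sample means are xbar = 12.4286 and ybar = 40.1429.
Intercept: b0 = 40.1429 - (4.0707)(12.4286) = -10.4500.

-10.4500


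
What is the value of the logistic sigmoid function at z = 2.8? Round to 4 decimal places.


First, exp(-2.8000) = 0.0608.
Then sigma(z) = 1/(1 + 0.0608) = 0.9427.

0.9427


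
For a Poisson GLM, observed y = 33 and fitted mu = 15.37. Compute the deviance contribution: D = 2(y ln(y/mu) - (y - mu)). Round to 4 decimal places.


Compute y*ln(y/mu) = 33*ln(33/15.37) = 33*0.764090 = 25.214970.
y - mu = 17.63.
D = 2*(25.214970 - (17.63)) = 15.169940, which rounds to 15.1699.

15.1699


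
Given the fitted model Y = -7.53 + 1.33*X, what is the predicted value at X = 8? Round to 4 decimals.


Predicted value:
Y = -7.53 + (1.33)(8) = -7.53 + 10.6400 = 3.1100.

3.1100


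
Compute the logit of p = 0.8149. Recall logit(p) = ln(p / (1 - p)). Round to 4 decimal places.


1 - p = 0.1851.
p/(1-p) = 4.4025.
logit = ln(4.4025) = 1.4822.

1.4822


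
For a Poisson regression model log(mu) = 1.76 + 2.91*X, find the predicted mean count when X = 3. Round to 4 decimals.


Compute eta = 1.76 + 2.91 * 3 = 10.4900.
Apply inverse link: mu = e^10.4900 = 35954.1574.

35954.1574


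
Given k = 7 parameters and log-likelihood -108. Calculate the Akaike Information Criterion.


AIC = 2*7 - 2*(-108).
= 14 + 216 = 230.

230


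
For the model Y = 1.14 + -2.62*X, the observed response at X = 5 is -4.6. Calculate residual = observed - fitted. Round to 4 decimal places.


Predicted = 1.14 + -2.62 * 5 = -11.9600.
Residual = -4.6 - -11.9600 = 7.3600.

7.3600


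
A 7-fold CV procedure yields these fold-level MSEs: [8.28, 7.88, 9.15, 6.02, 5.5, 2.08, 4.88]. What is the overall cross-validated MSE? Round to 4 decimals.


Sum of fold MSEs = 43.7900.
Average = 43.7900 / 7 = 6.2557.

6.2557


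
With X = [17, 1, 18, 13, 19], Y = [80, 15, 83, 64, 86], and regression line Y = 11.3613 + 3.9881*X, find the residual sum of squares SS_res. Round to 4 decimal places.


For each point, residual = actual - predicted.
Residuals: [0.8410, -0.3494, -0.1471, 0.7934, -1.1352].
Sum of squared residuals = 2.7692.

2.7692


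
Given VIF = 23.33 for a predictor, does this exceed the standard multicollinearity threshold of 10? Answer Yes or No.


Check: VIF = 23.33 vs threshold = 10.
Since 23.33 >= 10, the answer is Yes.

Yes


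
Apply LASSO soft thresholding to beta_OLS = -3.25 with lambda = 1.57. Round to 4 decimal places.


Check: |-3.25| = 3.25 vs lambda = 1.57.
Since |beta| > lambda, coefficient = sign(beta)*(|beta| - lambda) = -1.6800.
Soft-thresholded coefficient = -1.6800.

-1.6800


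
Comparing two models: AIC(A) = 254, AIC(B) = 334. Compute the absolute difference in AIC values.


Compute |254 - 334| = 80.
Model A has the smaller AIC.

80


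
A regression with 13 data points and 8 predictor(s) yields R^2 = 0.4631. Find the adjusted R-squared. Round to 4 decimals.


Adjusted R^2 = 1 - (1 - R^2) * (n-1)/(n-p-1).
(1 - R^2) = 0.5369.
(n-1)/(n-p-1) = 12/4.
(1 - R^2) * (n-1) = 0.5369 * 12 = 6.4428.
Divide by (n-p-1): 6.4428 / 4 = 1.6107.
Adj R^2 = 1 - 1.6107 = -0.6107.

-0.6107


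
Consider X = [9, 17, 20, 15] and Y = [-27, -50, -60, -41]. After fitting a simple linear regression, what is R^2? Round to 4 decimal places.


After computing the OLS fit (b0=1.0734, b1=-2.9884):
SSres = 10.7413, SStot = 589.0000.
R^2 = 1 - 10.7413/589.0000 = 0.9818.

0.9818


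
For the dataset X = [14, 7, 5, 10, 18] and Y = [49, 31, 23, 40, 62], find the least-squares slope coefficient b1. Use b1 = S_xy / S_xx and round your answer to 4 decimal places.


Calculate xbar = 10.8000, ybar = 41.0000.
S_xx = 110.8000, S_xy = 320.0000.
Using b1 = S_xy / S_xx = 320.0000 / 110.8000, we get b1 = 2.8881.

2.8881


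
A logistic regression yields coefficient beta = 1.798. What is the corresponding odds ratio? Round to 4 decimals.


The odds ratio is computed as:
OR = e^(1.798) = 6.0376.

6.0376


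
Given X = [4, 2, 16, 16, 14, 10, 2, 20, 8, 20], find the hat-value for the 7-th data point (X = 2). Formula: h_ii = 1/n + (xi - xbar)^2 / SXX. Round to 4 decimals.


n = 10, xbar = 11.2000.
SXX = sum((xi - xbar)^2) = 441.6000.
h = 1/10 + (2 - 11.2000)^2 / 441.6000 = 0.2917.

0.2917


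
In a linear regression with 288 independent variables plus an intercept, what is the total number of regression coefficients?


Including the intercept, the model has 288 predictor coefficients + 1 intercept.
Total = 289.

289


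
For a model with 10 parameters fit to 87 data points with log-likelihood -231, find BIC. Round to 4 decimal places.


ln(87) = 4.465908.
k * ln(n) = 10 * 4.465908 = 44.659080.
-2L = 462.
BIC = 44.659080 + 462 = 506.659080, which rounds to 506.6591.

506.6591


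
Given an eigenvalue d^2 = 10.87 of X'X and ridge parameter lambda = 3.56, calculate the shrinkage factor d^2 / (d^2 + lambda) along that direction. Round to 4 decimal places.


d^2 + lambda = 10.87 + 3.56 = 14.4300.
Shrinkage factor = 10.87/14.4300 = 0.7533.

0.7533


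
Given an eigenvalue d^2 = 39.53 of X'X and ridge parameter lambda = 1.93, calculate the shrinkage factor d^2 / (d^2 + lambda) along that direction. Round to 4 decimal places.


d^2 + lambda = 39.53 + 1.93 = 41.4600.
Shrinkage factor = 39.53/41.4600 = 0.9534.

0.9534


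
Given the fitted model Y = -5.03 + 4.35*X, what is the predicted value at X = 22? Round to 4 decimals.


Predicted value:
Y = -5.03 + (4.35)(22) = -5.03 + 95.7000 = 90.6700.

90.6700


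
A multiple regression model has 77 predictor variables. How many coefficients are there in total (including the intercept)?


Each predictor gets one coefficient, plus one intercept.
Total parameters = 77 + 1 = 78.

78


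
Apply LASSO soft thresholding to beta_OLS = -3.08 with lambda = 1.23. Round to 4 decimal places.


Absolute value: |-3.08| = 3.08.
Compare to lambda = 1.23.
Since |beta| > lambda, coefficient = sign(beta)*(|beta| - lambda) = -1.8500.

-1.8500


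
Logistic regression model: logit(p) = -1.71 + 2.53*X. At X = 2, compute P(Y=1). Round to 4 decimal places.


Compute z = -1.71 + (2.53)(2) = 3.3500.
exp(-z) = 0.0351.
P = 1/(1 + 0.0351) = 0.9661.

0.9661


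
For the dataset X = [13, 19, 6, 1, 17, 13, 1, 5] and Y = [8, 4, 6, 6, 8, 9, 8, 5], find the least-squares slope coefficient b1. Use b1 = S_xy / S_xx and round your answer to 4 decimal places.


Calculate xbar = 9.3750, ybar = 6.7500.
S_xx = 347.8750, S_xy = 1.7500.
Using b1 = S_xy / S_xx = 1.7500 / 347.8750, we get b1 = 0.0050.

0.0050


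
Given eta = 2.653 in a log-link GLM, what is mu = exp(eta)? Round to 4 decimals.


Apply the inverse link:
mu = e^2.653 = 14.1966.

14.1966


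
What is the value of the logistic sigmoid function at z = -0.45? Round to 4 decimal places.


First, exp(0.4500) = 1.5683.
Then sigma(z) = 1/(1 + 1.5683) = 0.3894.

0.3894


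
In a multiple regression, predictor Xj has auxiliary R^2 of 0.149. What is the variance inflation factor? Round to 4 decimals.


Denominator: 1 - 0.149 = 0.851.
VIF = 1 / 0.851 = 1.1751.

1.1751


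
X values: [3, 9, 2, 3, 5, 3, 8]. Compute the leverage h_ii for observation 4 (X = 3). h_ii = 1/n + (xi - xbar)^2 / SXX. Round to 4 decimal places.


Mean of X: xbar = 4.7143.
SXX = 45.4286.
For X = 3: h = 1/7 + (3 - 4.7143)^2/45.4286 = 0.2075.

0.2075


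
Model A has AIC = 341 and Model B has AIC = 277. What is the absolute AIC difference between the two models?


|AIC_A - AIC_B| = |341 - 277| = 64.
Model B is preferred (lower AIC).

64


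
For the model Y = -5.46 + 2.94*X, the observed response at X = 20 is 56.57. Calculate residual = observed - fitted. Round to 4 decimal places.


Fitted value at X = 20 is yhat = -5.46 + 2.94*20 = 53.3400.
Residual = 56.57 - 53.3400 = 3.2300.

3.2300


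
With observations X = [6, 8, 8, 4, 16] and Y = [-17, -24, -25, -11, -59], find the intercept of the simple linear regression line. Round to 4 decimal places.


First find the slope: b1 = -4.0817.
Means: xbar = 8.4000, ybar = -27.2000.
b0 = ybar - b1 * xbar = -27.2000 - -4.0817 * 8.4000 = 7.0865.

7.0865


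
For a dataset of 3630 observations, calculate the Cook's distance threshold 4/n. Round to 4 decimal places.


Cook's distance cutoff = 4/n = 4/3630.
= 0.0011.

0.0011


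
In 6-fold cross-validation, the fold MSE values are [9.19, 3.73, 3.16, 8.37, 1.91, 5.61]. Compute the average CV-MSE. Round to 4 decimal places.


Total MSE across folds = 31.9700.
CV-MSE = 31.9700/6 = 5.3283.

5.3283


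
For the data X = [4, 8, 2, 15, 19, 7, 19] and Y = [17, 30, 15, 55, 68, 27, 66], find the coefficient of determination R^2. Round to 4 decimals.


Fit the OLS line: b0 = 5.6564, b1 = 3.2217.
SSres = 17.3685.
SStot = 3107.4286.
R^2 = 1 - 17.3685/3107.4286 = 0.9944.

0.9944


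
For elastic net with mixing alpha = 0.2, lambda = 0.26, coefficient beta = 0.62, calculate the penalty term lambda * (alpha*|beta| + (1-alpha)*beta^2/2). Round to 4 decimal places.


L1 component = 0.2 * |0.62| = 0.1240.
L2 component = 0.8 * 0.62^2 / 2 = 0.1538.
Penalty = 0.26 * (0.1240 + 0.1538) = 0.26 * 0.2778 = 0.0722.

0.0722


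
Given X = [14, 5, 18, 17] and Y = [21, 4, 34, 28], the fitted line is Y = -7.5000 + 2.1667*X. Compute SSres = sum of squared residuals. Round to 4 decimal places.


Predicted values from Y = -7.5000 + 2.1667*X.
Residuals: [-1.8338, 0.6665, 2.4994, -1.3339].
SSres = 11.8333.

11.8333


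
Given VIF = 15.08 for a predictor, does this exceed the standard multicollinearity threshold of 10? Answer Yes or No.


Check: VIF = 15.08 vs threshold = 10.
Since 15.08 >= 10, the answer is Yes.

Yes


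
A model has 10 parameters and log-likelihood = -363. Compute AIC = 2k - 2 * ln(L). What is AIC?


AIC = 2k - 2*loglik = 2(10) - 2(-363).
= 20 + 726 = 746.

746


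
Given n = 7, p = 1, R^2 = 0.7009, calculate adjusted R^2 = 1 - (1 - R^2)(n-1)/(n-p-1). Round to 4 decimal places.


Plug in: Adj R^2 = 1 - (1 - 0.7009) * 6/5.
= 1 - 0.2991 * 6/5
= 1 - 1.7946 / 5
= 1 - 0.3589 = 0.6411.

0.6411


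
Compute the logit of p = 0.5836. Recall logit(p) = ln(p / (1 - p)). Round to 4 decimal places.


The odds are p/(1-p) = 0.5836 / 0.4164 = 1.4015.
logit(p) = ln(1.4015) = 0.3376.

0.3376


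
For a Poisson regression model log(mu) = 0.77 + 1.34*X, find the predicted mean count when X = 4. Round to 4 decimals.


eta = 0.77 + 1.34 * 4 = 6.1300.
mu = exp(6.1300) = 459.4362.

459.4362


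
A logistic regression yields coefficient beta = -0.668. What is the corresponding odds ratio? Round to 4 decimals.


exp(-0.668) = 0.5127.
So the odds ratio is 0.5127.

0.5127


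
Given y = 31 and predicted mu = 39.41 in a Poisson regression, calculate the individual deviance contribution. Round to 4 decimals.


Compute y*ln(y/mu) = 31*ln(31/39.41) = 31*-0.240032 = -7.440992.
y - mu = -8.41.
D = 2*(-7.440992 - (-8.41)) = 1.938016, which rounds to 1.9380.

1.9380


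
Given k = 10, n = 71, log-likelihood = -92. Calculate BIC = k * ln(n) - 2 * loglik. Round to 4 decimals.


Compute k*ln(n) = 10*ln(71) = 10*4.262680 = 42.626800.
Then -2*loglik = 184.
BIC = 42.626800 + 184 = 226.626800, which rounds to 226.6268.

226.6268


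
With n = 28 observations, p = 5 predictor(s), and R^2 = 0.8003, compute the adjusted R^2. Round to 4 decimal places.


Adjusted R^2 = 1 - (1 - R^2) * (n-1)/(n-p-1).
(1 - R^2) = 0.1997.
(n-1)/(n-p-1) = 27/22.
(1 - R^2) * (n-1) = 0.1997 * 27 = 5.3919.
Divide by (n-p-1): 5.3919 / 22 = 0.2451.
Adj R^2 = 1 - 0.2451 = 0.7549.

0.7549


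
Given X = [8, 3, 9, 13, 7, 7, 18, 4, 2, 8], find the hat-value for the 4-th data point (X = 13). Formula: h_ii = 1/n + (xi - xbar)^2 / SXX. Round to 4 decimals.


Compute xbar = 7.9000 with n = 10 observations.
SXX = 204.9000.
Leverage = 1/10 + (13 - 7.9000)^2/204.9000 = 0.2269.

0.2269


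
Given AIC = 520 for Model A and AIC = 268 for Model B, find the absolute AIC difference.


|AIC_A - AIC_B| = |520 - 268| = 252.
Model B is preferred (lower AIC).

252


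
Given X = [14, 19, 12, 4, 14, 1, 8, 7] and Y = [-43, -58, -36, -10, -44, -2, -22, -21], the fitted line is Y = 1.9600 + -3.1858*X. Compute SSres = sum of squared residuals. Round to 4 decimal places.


Compute predicted values, then residuals = yi - yhat_i.
Residuals: [-0.3588, 0.5702, 0.2696, 0.7832, -1.3588, -0.7742, 1.5264, -0.6594].
SSres = sum(residual^2) = 6.3504.

6.3504


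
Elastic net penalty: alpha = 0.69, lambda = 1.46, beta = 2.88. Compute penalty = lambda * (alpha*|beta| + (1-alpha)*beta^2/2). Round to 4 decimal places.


L1 component = 0.69 * |2.88| = 1.9872.
L2 component = 0.31 * 2.88^2 / 2 = 1.2856.
Penalty = 1.46 * (1.9872 + 1.2856) = 1.46 * 3.2728 = 4.7783.

4.7783


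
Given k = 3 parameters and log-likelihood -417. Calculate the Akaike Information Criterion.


AIC = 2k - 2*loglik = 2(3) - 2(-417).
= 6 + 834 = 840.

840


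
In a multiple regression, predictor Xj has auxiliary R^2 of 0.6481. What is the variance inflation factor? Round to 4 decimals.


VIF = 1 / (1 - 0.6481).
= 1 / 0.3519 = 2.8417.

2.8417


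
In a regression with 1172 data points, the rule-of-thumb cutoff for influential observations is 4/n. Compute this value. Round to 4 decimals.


The threshold is 4/n.
4/1172 = 0.0034.

0.0034


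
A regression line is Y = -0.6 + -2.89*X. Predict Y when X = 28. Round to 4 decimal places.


Substitute X = 28 into the equation:
Y = -0.6 + -2.89 * 28 = -0.6 + -80.9200 = -81.5200.

-81.5200


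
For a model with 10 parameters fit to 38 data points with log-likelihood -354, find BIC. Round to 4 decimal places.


k * ln(n) = 10 * ln(38) = 10 * 3.637586 = 36.375860.
-2 * loglik = -2 * (-354) = 708.
BIC = 36.375860 + 708 = 744.375860, which rounds to 744.3759.

744.3759


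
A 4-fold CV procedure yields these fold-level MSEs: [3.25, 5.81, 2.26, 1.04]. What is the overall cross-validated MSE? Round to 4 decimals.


Total MSE across folds = 12.3600.
CV-MSE = 12.3600/4 = 3.0900.

3.0900


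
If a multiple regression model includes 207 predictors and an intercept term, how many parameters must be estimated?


Each predictor gets one coefficient, plus one intercept.
Total parameters = 207 + 1 = 208.

208


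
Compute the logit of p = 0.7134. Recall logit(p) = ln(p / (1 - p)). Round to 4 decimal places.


Compute the odds: 0.7134/0.2866 = 2.4892.
Take the natural log: ln(2.4892) = 0.9120.

0.9120


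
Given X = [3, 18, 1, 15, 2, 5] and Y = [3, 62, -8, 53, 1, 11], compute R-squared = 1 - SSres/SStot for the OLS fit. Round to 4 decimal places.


After computing the OLS fit (b0=-9.3593, b1=4.0490):
SSres = 17.3631, SStot = 4367.3333.
R^2 = 1 - 17.3631/4367.3333 = 0.9960.

0.9960


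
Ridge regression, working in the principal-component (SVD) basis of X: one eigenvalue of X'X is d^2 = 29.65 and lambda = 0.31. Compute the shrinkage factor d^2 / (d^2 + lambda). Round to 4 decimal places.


Compute the denominator: 29.65 + 0.31 = 29.9600.
Shrinkage factor = 29.65 / 29.9600 = 0.9897.

0.9897


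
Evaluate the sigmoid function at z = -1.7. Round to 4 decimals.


exp(1.7000) = 5.4739.
1 + exp(-z) = 6.4739.
sigmoid = 1/6.4739 = 0.1545.

0.1545


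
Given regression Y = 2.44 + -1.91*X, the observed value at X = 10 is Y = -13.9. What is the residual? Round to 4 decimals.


Fitted value at X = 10 is yhat = 2.44 + -1.91*10 = -16.6600.
Residual = -13.9 - -16.6600 = 2.7600.

2.7600


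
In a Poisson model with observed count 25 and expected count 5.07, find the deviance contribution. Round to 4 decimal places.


Compute y*ln(y/mu) = 25*ln(25/5.07) = 25*1.595535 = 39.888375.
y - mu = 19.93.
D = 2*(39.888375 - (19.93)) = 39.916750, which rounds to 39.9168.

39.9168


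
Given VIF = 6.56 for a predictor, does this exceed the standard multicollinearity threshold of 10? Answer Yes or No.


Check: VIF = 6.56 vs threshold = 10.
Since 6.56 < 10, the answer is No.

No


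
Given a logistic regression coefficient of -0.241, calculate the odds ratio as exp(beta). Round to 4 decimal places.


Odds ratio = exp(beta) = exp(-0.241).
= 0.7858.

0.7858


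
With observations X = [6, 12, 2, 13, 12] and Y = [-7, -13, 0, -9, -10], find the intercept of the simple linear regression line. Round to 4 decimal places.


First find the slope: b1 = -0.9130.
Means: xbar = 9.0000, ybar = -7.8000.
b0 = ybar - b1 * xbar = -7.8000 - -0.9130 * 9.0000 = 0.4174.

0.4174


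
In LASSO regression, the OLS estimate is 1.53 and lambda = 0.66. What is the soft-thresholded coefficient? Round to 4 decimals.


Check: |1.53| = 1.53 vs lambda = 0.66.
Since |beta| > lambda, coefficient = sign(beta)*(|beta| - lambda) = 0.8700.
Soft-thresholded coefficient = 0.8700.

0.8700


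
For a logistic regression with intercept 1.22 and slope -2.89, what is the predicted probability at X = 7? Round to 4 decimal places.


z = 1.22 + -2.89 * 7 = -19.0100.
Sigmoid: P = 1 / (1 + exp(19.0100)) = 0.0000.

0.0000


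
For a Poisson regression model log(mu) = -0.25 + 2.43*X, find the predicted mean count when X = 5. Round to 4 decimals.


Linear predictor: eta = -0.25 + (2.43)(5) = 11.9000.
Expected count: mu = exp(11.9000) = 147266.6252.

147266.6252


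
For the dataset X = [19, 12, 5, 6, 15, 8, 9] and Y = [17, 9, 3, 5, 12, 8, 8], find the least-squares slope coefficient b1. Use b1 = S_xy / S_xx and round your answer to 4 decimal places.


First compute the means: xbar = 10.5714, ybar = 8.8571.
Then S_xx = sum((xi - xbar)^2) = 153.7143.
S_xy = sum((xi - xbar)(yi - ybar)) = 136.5714.
b1 = S_xy / S_xx = 136.5714 / 153.7143 = 0.8885.

0.8885


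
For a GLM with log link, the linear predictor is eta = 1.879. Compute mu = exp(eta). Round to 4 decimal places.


mu = exp(eta) = exp(1.879).
= 6.5470.

6.5470


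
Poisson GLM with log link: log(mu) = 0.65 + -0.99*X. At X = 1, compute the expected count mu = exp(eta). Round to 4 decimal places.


Linear predictor: eta = 0.65 + (-0.99)(1) = -0.3400.
Expected count: mu = exp(-0.3400) = 0.7118.

0.7118


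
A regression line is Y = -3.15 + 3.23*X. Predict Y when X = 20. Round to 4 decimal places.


Substitute X = 20 into the equation:
Y = -3.15 + 3.23 * 20 = -3.15 + 64.6000 = 61.4500.

61.4500


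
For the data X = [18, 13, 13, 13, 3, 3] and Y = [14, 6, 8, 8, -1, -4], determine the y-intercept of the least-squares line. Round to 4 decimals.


First find the slope: b1 = 1.0533.
Means: xbar = 10.5000, ybar = 5.1667.
b0 = ybar - b1 * xbar = 5.1667 - 1.0533 * 10.5000 = -5.8933.

-5.8933


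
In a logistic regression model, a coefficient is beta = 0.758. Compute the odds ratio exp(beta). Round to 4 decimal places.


exp(0.758) = 2.1340.
So the odds ratio is 2.1340.

2.1340


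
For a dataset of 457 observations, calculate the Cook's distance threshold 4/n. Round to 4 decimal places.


Using the rule of thumb:
Threshold = 4 / 457 = 0.0088.

0.0088


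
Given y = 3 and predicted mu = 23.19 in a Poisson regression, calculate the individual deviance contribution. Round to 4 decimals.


First: ln(3/23.19) = -2.045109.
Then: 3 * -2.045109 = -6.135327.
y - mu = 3 - 23.19 = -20.19.
D = 2(-6.135327 - -20.19) = 28.109346, which rounds to 28.1093.

28.1093


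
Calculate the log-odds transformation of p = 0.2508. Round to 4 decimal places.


The odds are p/(1-p) = 0.2508 / 0.7492 = 0.3348.
logit(p) = ln(0.3348) = -1.0944.

-1.0944


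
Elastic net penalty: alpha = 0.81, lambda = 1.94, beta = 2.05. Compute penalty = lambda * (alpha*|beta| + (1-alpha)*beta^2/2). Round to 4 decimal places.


L1 component = 0.81 * |2.05| = 1.6605.
L2 component = 0.19 * 2.05^2 / 2 = 0.3992.
Penalty = 1.94 * (1.6605 + 0.3992) = 1.94 * 2.0597 = 3.9959.

3.9959


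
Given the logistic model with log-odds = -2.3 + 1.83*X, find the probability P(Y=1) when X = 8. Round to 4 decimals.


Linear predictor: z = -2.3 + 1.83 * 8 = 12.3400.
P = 1/(1 + exp(-12.3400)) = 1/(1 + 0.0000) = 1.0000.

1.0000


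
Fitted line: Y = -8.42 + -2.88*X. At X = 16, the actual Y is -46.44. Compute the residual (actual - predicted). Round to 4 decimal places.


Compute yhat = -8.42 + (-2.88)(16) = -54.5000.
Residual = actual - predicted = -46.44 - -54.5000 = 8.0600.

8.0600


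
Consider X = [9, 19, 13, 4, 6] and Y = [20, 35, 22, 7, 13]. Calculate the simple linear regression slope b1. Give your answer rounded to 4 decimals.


Calculate xbar = 10.2000, ybar = 19.4000.
S_xx = 142.8000, S_xy = 247.6000.
Using b1 = S_xy / S_xx = 247.6000 / 142.8000, we get b1 = 1.7339.

1.7339


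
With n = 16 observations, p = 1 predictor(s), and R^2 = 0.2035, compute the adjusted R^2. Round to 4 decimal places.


Plug in: Adj R^2 = 1 - (1 - 0.2035) * 15/14.
= 1 - 0.7965 * 15/14
= 1 - 11.9475 / 14
= 1 - 0.8534 = 0.1466.

0.1466


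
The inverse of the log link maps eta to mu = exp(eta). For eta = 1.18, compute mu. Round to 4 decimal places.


mu = exp(eta) = exp(1.18).
= 3.2544.

3.2544


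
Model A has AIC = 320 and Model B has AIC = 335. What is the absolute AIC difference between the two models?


|AIC_A - AIC_B| = |320 - 335| = 15.
Model A is preferred (lower AIC).

15


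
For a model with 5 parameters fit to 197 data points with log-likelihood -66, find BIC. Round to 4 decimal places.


ln(197) = 5.283204.
k * ln(n) = 5 * 5.283204 = 26.416020.
-2L = 132.
BIC = 26.416020 + 132 = 158.416020, which rounds to 158.4160.

158.4160


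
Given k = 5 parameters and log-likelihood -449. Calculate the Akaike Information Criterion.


AIC = 2k - 2*loglik = 2(5) - 2(-449).
= 10 + 898 = 908.

908


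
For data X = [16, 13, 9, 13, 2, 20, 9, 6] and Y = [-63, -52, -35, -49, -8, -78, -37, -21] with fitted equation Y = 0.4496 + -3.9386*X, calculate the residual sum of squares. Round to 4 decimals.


For each point, residual = actual - predicted.
Residuals: [-0.4320, -1.2478, -0.0022, 1.7522, -0.5724, 0.3224, -2.0022, 2.1820].
Sum of squared residuals = 14.0154.

14.0154


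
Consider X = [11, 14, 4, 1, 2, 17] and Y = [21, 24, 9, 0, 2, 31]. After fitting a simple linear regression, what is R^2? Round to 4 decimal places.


After computing the OLS fit (b0=-0.7472, b1=1.8670):
SSres = 10.8215, SStot = 801.5000.
R^2 = 1 - 10.8215/801.5000 = 0.9865.

0.9865


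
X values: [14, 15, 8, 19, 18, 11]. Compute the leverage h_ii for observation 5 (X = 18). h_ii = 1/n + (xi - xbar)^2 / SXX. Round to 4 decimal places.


n = 6, xbar = 14.1667.
SXX = sum((xi - xbar)^2) = 86.8333.
h = 1/6 + (18 - 14.1667)^2 / 86.8333 = 0.3359.

0.3359


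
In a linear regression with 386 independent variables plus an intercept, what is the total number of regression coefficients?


Each predictor gets one coefficient, plus one intercept.
Total parameters = 386 + 1 = 387.

387


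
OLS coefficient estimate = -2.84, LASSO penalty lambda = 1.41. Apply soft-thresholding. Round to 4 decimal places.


Check: |-2.84| = 2.84 vs lambda = 1.41.
Since |beta| > lambda, coefficient = sign(beta)*(|beta| - lambda) = -1.4300.
Soft-thresholded coefficient = -1.4300.

-1.4300


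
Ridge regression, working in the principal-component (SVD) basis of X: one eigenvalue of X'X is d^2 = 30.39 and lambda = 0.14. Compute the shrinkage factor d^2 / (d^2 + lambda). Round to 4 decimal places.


Compute the denominator: 30.39 + 0.14 = 30.5300.
Shrinkage factor = 30.39 / 30.5300 = 0.9954.

0.9954


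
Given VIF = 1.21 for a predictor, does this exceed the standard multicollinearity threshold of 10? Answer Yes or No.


Compare VIF = 1.21 to the threshold of 10.
1.21 < 10, so the answer is No.

No


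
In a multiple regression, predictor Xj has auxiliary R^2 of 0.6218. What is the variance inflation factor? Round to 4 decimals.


VIF = 1 / (1 - 0.6218).
= 1 / 0.3782 = 2.6441.

2.6441


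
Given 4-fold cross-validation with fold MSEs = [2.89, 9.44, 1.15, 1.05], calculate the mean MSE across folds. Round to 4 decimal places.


Total MSE across folds = 14.5300.
CV-MSE = 14.5300/4 = 3.6325.

3.6325


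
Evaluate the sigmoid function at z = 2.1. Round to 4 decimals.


First, exp(-2.1000) = 0.1225.
Then sigma(z) = 1/(1 + 0.1225) = 0.8909.

0.8909


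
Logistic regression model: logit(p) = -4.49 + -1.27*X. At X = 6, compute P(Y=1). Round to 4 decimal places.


z = -4.49 + -1.27 * 6 = -12.1100.
Sigmoid: P = 1 / (1 + exp(12.1100)) = 0.0000.

0.0000


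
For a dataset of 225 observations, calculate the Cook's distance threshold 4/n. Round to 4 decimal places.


Cook's distance cutoff = 4/n = 4/225.
= 0.0178.

0.0178


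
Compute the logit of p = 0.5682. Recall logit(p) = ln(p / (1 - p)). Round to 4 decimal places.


1 - p = 0.4318.
p/(1-p) = 1.3159.
logit = ln(1.3159) = 0.2745.

0.2745


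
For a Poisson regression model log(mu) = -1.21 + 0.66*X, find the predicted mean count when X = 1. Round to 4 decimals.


Linear predictor: eta = -1.21 + (0.66)(1) = -0.5500.
Expected count: mu = exp(-0.5500) = 0.5769.

0.5769


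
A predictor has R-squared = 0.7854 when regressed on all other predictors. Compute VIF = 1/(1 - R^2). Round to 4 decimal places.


VIF = 1 / (1 - 0.7854).
= 1 / 0.2146 = 4.6598.

4.6598


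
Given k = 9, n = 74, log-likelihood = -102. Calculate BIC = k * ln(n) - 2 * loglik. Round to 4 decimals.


Compute k*ln(n) = 9*ln(74) = 9*4.304065 = 38.736585.
Then -2*loglik = 204.
BIC = 38.736585 + 204 = 242.736585, which rounds to 242.7366.

242.7366


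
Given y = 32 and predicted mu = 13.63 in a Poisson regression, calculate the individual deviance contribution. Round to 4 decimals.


y/mu = 32/13.63 = 2.347762 (approx.), and ln(32/13.63) = 0.853463.
y * ln(y/mu) = 32 * 0.853463 = 27.310816.
y - mu = 18.37.
D = 2 * (27.310816 - 18.37) = 17.881632, which rounds to 17.8816.

17.8816


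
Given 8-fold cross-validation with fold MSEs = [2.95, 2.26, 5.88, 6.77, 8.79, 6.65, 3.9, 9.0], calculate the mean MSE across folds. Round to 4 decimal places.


Sum of fold MSEs = 46.2000.
Average = 46.2000 / 8 = 5.7750.

5.7750


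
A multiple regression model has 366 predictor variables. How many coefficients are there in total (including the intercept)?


Each predictor gets one coefficient, plus one intercept.
Total parameters = 366 + 1 = 367.

367


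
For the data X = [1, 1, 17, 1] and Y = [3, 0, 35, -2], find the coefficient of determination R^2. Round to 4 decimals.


After computing the OLS fit (b0=-1.8333, b1=2.1667):
SSres = 12.6667, SStot = 914.0000.
R^2 = 1 - 12.6667/914.0000 = 0.9861.

0.9861


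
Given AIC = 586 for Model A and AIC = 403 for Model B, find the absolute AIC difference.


Compute |586 - 403| = 183.
Model B has the smaller AIC.

183


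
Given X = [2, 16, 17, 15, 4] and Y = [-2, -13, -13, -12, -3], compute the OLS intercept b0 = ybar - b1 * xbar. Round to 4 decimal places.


The slope is b1 = -0.7766.
Sample means are xbar = 10.8000 and ybar = -8.6000.
Intercept: b0 = -8.6000 - (-0.7766)(10.8000) = -0.2128.

-0.2128


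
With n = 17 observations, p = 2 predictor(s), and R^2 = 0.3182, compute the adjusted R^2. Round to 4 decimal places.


Plug in: Adj R^2 = 1 - (1 - 0.3182) * 16/14.
= 1 - 0.6818 * 16/14
= 1 - 10.9088 / 14
= 1 - 0.7792 = 0.2208.

0.2208


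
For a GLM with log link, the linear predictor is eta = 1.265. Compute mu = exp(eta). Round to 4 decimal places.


Apply the inverse link:
mu = e^1.265 = 3.5431.

3.5431


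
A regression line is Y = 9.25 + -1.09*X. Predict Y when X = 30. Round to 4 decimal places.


Predicted value:
Y = 9.25 + (-1.09)(30) = 9.25 + -32.7000 = -23.4500.

-23.4500


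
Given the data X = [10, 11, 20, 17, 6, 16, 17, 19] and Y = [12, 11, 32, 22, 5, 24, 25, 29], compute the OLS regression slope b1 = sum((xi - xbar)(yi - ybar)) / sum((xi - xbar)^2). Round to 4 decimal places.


Calculate xbar = 14.5000, ybar = 20.0000.
S_xx = 170.0000, S_xy = 325.0000.
Using b1 = S_xy / S_xx = 325.0000 / 170.0000, we get b1 = 1.9118.

1.9118


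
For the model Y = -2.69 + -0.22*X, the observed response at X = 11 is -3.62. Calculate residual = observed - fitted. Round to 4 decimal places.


Fitted value at X = 11 is yhat = -2.69 + -0.22*11 = -5.1100.
Residual = -3.62 - -5.1100 = 1.4900.

1.4900


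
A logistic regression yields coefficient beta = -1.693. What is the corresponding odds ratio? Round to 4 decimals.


The odds ratio is computed as:
OR = e^(-1.693) = 0.1840.

0.1840


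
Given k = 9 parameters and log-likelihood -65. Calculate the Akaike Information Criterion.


AIC = 2*9 - 2*(-65).
= 18 + 130 = 148.

148


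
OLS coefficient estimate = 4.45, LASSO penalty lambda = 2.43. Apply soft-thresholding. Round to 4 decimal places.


Check: |4.45| = 4.45 vs lambda = 2.43.
Since |beta| > lambda, coefficient = sign(beta)*(|beta| - lambda) = 2.0200.
Soft-thresholded coefficient = 2.0200.

2.0200


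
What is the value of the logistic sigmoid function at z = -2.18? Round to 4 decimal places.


First, exp(2.1800) = 8.8463.
Then sigma(z) = 1/(1 + 8.8463) = 0.1016.

0.1016
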